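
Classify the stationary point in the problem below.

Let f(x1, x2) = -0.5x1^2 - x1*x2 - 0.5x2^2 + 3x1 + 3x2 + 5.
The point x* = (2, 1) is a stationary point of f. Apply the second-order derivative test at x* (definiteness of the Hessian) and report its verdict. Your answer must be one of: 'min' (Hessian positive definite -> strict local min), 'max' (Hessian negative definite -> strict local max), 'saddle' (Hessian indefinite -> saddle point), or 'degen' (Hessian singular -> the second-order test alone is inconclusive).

Compute the Hessian H = grad^2 f:
  H = [[-1, -1], [-1, -1]]
Verify stationarity: grad f(x*) = H x* + g = (0, 0).
Eigenvalues of H: -2, 0.
H has a zero eigenvalue (singular; negative semidefinite but not definite), so H is neither positive definite, negative definite, nor indefinite. The second-order test alone is inconclusive -> degen.
(Indeed, f is constant along the null direction of H through x*, so x* is not a strict local extremum.)

degen


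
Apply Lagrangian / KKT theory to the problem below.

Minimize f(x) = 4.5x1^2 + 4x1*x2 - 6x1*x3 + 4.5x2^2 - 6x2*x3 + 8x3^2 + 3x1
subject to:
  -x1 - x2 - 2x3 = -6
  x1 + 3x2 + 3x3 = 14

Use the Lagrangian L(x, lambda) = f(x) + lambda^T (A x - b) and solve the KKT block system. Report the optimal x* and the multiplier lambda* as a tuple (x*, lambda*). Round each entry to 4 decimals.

Form the Lagrangian:
  L(x, lambda) = (1/2) x^T Q x + c^T x + lambda^T (A x - b)
Stationarity (grad_x L = 0): Q x + c + A^T lambda = 0.
Primal feasibility: A x = b.

This gives the KKT block system:
  [ Q   A^T ] [ x     ]   [-c ]
  [ A    0  ] [ lambda ] = [ b ]

Solving the linear system:
  x*      = (-0.4854, 3.1715, 1.6569)
  lambda* = (-6.2664, -7.6423)
  f(x*)   = 33.969

x* = (-0.4854, 3.1715, 1.6569), lambda* = (-6.2664, -7.6423)


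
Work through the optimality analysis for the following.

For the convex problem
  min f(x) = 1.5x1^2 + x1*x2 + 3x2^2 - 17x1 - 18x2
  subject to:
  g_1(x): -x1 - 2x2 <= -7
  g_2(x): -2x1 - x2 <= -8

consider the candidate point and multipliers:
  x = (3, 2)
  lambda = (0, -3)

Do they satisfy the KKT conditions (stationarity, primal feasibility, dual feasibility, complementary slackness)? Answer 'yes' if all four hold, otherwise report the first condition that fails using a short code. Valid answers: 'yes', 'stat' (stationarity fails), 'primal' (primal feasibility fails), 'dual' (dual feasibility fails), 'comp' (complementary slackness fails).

Gradient of f: grad f(x) = Q x + c = (-6, -3)
Constraint values g_i(x) = a_i^T x - b_i:
  g_1((3, 2)) = 0
  g_2((3, 2)) = 0
Stationarity residual: grad f(x) + sum_i lambda_i a_i = (0, 0)
  -> stationarity OK
Primal feasibility (all g_i <= 0): OK
Dual feasibility (all lambda_i >= 0): FAILS
Complementary slackness (lambda_i * g_i(x) = 0 for all i): OK

Verdict: the first failing condition is dual_feasibility -> dual.

dual


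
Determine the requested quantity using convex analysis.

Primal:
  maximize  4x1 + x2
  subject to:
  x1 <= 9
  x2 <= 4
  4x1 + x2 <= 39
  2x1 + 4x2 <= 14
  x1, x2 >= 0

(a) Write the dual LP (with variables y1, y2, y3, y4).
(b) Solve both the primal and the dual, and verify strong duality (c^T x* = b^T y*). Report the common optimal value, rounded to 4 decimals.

The standard primal-dual pair for 'max c^T x s.t. A x <= b, x >= 0' is:
  Dual:  min b^T y  s.t.  A^T y >= c,  y >= 0.

So the dual LP is:
  minimize  9y1 + 4y2 + 39y3 + 14y4
  subject to:
    y1 + 4y3 + 2y4 >= 4
    y2 + y3 + 4y4 >= 1
    y1, y2, y3, y4 >= 0

Solving the primal: x* = (7, 0).
  primal value c^T x* = 28.
Solving the dual: y* = (0, 0, 0, 2).
  dual value b^T y* = 28.
Strong duality: c^T x* = b^T y*. Confirmed.

28


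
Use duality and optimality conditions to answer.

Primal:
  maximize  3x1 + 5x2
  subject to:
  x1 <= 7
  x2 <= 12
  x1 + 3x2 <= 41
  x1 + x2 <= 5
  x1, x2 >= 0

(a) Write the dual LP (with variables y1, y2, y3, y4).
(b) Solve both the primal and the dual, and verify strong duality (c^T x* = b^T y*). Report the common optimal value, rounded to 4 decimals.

The standard primal-dual pair for 'max c^T x s.t. A x <= b, x >= 0' is:
  Dual:  min b^T y  s.t.  A^T y >= c,  y >= 0.

So the dual LP is:
  minimize  7y1 + 12y2 + 41y3 + 5y4
  subject to:
    y1 + y3 + y4 >= 3
    y2 + 3y3 + y4 >= 5
    y1, y2, y3, y4 >= 0

Solving the primal: x* = (0, 5).
  primal value c^T x* = 25.
Solving the dual: y* = (0, 0, 0, 5).
  dual value b^T y* = 25.
Strong duality: c^T x* = b^T y*. Confirmed.

25


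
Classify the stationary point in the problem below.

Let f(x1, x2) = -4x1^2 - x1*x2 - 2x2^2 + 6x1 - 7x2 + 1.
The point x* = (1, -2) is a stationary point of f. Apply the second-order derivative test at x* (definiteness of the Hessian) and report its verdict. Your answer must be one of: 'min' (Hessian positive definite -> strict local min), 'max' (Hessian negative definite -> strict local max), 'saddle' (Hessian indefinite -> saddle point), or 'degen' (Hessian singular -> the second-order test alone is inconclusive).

Compute the Hessian H = grad^2 f:
  H = [[-8, -1], [-1, -4]]
Verify stationarity: grad f(x*) = H x* + g = (0, 0).
Eigenvalues of H: -8.2361, -3.7639.
Both eigenvalues < 0, so H is negative definite -> x* is a strict local max.

max


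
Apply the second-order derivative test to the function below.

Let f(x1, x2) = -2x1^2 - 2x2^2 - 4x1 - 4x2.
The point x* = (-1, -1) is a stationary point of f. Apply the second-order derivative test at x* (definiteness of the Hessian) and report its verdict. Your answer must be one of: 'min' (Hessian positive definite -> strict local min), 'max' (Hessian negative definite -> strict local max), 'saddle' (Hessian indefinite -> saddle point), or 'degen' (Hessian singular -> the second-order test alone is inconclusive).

Compute the Hessian H = grad^2 f:
  H = [[-4, 0], [0, -4]]
Verify stationarity: grad f(x*) = H x* + g = (0, 0).
Eigenvalues of H: -4, -4.
Both eigenvalues < 0, so H is negative definite -> x* is a strict local max.

max


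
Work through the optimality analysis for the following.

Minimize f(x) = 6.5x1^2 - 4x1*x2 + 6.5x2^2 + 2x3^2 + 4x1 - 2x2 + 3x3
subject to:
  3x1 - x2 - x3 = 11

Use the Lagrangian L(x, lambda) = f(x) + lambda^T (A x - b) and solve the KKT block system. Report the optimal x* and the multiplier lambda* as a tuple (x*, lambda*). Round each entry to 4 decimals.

Form the Lagrangian:
  L(x, lambda) = (1/2) x^T Q x + c^T x + lambda^T (A x - b)
Stationarity (grad_x L = 0): Q x + c + A^T lambda = 0.
Primal feasibility: A x = b.

This gives the KKT block system:
  [ Q   A^T ] [ x     ]   [-c ]
  [ A    0  ] [ lambda ] = [ b ]

Solving the linear system:
  x*      = (2.4246, -0.0121, -3.714)
  lambda* = (-11.8562)
  f(x*)   = 64.4991

x* = (2.4246, -0.0121, -3.714), lambda* = (-11.8562)


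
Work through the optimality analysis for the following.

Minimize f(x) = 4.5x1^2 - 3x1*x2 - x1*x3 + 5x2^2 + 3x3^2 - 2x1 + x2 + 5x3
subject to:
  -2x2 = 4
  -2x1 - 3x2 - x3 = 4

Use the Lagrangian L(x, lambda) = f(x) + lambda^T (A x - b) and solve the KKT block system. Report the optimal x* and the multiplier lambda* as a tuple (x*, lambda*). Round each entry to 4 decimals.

Form the Lagrangian:
  L(x, lambda) = (1/2) x^T Q x + c^T x + lambda^T (A x - b)
Stationarity (grad_x L = 0): Q x + c + A^T lambda = 0.
Primal feasibility: A x = b.

This gives the KKT block system:
  [ Q   A^T ] [ x     ]   [-c ]
  [ A    0  ] [ lambda ] = [ b ]

Solving the linear system:
  x*      = (0.8649, -2, 0.2703)
  lambda* = (-19.4324, 5.7568)
  f(x*)   = 26.1622

x* = (0.8649, -2, 0.2703), lambda* = (-19.4324, 5.7568)


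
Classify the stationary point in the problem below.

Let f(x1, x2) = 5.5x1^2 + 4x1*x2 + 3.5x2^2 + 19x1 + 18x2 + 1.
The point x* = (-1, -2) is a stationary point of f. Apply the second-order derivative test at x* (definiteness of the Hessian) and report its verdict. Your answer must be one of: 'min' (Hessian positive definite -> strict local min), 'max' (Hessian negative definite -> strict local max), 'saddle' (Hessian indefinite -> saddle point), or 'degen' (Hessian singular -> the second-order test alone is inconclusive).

Compute the Hessian H = grad^2 f:
  H = [[11, 4], [4, 7]]
Verify stationarity: grad f(x*) = H x* + g = (0, 0).
Eigenvalues of H: 4.5279, 13.4721.
Both eigenvalues > 0, so H is positive definite -> x* is a strict local min.

min


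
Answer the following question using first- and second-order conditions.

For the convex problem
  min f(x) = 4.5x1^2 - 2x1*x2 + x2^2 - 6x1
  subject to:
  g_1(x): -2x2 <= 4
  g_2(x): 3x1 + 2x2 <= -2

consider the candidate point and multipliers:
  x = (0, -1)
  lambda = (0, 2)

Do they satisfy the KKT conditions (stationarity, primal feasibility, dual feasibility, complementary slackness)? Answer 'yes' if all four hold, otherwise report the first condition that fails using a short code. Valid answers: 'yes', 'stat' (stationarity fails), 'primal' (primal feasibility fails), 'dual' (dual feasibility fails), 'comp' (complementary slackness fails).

Gradient of f: grad f(x) = Q x + c = (-4, -2)
Constraint values g_i(x) = a_i^T x - b_i:
  g_1((0, -1)) = -2
  g_2((0, -1)) = 0
Stationarity residual: grad f(x) + sum_i lambda_i a_i = (2, 2)
  -> stationarity FAILS
Primal feasibility (all g_i <= 0): OK
Dual feasibility (all lambda_i >= 0): OK
Complementary slackness (lambda_i * g_i(x) = 0 for all i): OK

Verdict: the first failing condition is stationarity -> stat.

stat


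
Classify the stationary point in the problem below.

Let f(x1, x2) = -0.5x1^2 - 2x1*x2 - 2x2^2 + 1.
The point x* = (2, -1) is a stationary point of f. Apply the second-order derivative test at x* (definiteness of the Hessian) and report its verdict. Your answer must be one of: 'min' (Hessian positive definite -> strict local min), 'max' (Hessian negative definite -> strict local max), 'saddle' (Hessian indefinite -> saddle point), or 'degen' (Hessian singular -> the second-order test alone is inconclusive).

Compute the Hessian H = grad^2 f:
  H = [[-1, -2], [-2, -4]]
Verify stationarity: grad f(x*) = H x* + g = (0, 0).
Eigenvalues of H: -5, 0.
H has a zero eigenvalue (singular; negative semidefinite but not definite), so H is neither positive definite, negative definite, nor indefinite. The second-order test alone is inconclusive -> degen.
(Indeed, f is constant along the null direction of H through x*, so x* is not a strict local extremum.)

degen


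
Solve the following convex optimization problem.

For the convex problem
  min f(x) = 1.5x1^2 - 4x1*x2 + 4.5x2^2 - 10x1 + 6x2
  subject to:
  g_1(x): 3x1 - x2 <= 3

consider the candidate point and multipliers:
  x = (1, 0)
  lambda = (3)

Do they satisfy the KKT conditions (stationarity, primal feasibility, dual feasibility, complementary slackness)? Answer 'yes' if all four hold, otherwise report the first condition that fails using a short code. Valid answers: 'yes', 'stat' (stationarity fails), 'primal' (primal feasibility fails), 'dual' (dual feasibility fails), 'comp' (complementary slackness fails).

Gradient of f: grad f(x) = Q x + c = (-7, 2)
Constraint values g_i(x) = a_i^T x - b_i:
  g_1((1, 0)) = 0
Stationarity residual: grad f(x) + sum_i lambda_i a_i = (2, -1)
  -> stationarity FAILS
Primal feasibility (all g_i <= 0): OK
Dual feasibility (all lambda_i >= 0): OK
Complementary slackness (lambda_i * g_i(x) = 0 for all i): OK

Verdict: the first failing condition is stationarity -> stat.

stat


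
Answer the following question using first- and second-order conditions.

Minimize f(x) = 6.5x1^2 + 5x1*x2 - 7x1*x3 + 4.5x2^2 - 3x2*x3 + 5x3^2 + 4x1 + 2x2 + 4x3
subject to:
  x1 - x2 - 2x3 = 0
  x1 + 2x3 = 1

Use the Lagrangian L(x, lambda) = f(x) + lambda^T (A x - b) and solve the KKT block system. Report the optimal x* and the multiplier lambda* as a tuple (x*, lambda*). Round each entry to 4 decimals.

Form the Lagrangian:
  L(x, lambda) = (1/2) x^T Q x + c^T x + lambda^T (A x - b)
Stationarity (grad_x L = 0): Q x + c + A^T lambda = 0.
Primal feasibility: A x = b.

This gives the KKT block system:
  [ Q   A^T ] [ x     ]   [-c ]
  [ A    0  ] [ lambda ] = [ b ]

Solving the linear system:
  x*      = (0.3254, -0.3491, 0.3373)
  lambda* = (-0.5266, -3.5976)
  f(x*)   = 2.7751

x* = (0.3254, -0.3491, 0.3373), lambda* = (-0.5266, -3.5976)


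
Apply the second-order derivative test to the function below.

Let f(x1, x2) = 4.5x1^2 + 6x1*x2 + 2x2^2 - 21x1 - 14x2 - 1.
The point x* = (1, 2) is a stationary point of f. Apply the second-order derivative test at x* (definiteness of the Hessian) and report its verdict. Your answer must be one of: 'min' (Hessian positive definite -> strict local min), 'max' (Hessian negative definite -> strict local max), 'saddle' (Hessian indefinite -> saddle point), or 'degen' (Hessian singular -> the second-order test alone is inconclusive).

Compute the Hessian H = grad^2 f:
  H = [[9, 6], [6, 4]]
Verify stationarity: grad f(x*) = H x* + g = (0, 0).
Eigenvalues of H: 0, 13.
H has a zero eigenvalue (singular; positive semidefinite but not definite), so H is neither positive definite, negative definite, nor indefinite. The second-order test alone is inconclusive -> degen.
(Indeed, f is constant along the null direction of H through x*, so x* is not a strict local extremum.)

degen


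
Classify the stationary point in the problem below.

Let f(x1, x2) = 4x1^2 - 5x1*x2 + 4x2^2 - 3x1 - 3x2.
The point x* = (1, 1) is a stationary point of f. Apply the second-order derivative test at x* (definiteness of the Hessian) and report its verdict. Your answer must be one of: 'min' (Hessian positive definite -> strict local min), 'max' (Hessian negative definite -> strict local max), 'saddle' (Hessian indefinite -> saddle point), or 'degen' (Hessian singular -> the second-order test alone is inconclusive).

Compute the Hessian H = grad^2 f:
  H = [[8, -5], [-5, 8]]
Verify stationarity: grad f(x*) = H x* + g = (0, 0).
Eigenvalues of H: 3, 13.
Both eigenvalues > 0, so H is positive definite -> x* is a strict local min.

min


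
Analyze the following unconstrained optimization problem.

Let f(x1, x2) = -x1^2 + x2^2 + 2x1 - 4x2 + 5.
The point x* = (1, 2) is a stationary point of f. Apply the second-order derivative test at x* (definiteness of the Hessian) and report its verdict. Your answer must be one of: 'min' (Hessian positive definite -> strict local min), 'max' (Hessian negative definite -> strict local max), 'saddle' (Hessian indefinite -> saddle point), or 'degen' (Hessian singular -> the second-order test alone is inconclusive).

Compute the Hessian H = grad^2 f:
  H = [[-2, 0], [0, 2]]
Verify stationarity: grad f(x*) = H x* + g = (0, 0).
Eigenvalues of H: -2, 2.
Eigenvalues have mixed signs, so H is indefinite -> x* is a saddle point.

saddle


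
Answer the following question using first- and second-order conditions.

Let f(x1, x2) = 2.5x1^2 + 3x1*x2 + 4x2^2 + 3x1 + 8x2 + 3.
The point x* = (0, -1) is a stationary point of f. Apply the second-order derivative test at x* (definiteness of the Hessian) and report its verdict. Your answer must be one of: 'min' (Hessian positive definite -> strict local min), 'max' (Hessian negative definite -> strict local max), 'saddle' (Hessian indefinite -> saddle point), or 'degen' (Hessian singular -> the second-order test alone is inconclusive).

Compute the Hessian H = grad^2 f:
  H = [[5, 3], [3, 8]]
Verify stationarity: grad f(x*) = H x* + g = (0, 0).
Eigenvalues of H: 3.1459, 9.8541.
Both eigenvalues > 0, so H is positive definite -> x* is a strict local min.

min


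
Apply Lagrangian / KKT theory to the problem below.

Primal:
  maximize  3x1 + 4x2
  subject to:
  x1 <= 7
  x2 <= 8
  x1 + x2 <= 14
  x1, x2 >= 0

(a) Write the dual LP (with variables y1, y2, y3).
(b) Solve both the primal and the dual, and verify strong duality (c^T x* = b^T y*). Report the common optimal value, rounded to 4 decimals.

The standard primal-dual pair for 'max c^T x s.t. A x <= b, x >= 0' is:
  Dual:  min b^T y  s.t.  A^T y >= c,  y >= 0.

So the dual LP is:
  minimize  7y1 + 8y2 + 14y3
  subject to:
    y1 + y3 >= 3
    y2 + y3 >= 4
    y1, y2, y3 >= 0

Solving the primal: x* = (6, 8).
  primal value c^T x* = 50.
Solving the dual: y* = (0, 1, 3).
  dual value b^T y* = 50.
Strong duality: c^T x* = b^T y*. Confirmed.

50


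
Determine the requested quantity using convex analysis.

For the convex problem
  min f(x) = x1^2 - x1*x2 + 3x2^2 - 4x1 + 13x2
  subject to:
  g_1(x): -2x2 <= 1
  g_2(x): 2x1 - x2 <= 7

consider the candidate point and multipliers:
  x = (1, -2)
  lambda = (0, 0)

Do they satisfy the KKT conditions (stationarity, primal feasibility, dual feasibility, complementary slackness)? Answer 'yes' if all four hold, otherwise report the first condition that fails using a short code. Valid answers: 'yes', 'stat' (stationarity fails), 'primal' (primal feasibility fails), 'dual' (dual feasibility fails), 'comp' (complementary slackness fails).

Gradient of f: grad f(x) = Q x + c = (0, 0)
Constraint values g_i(x) = a_i^T x - b_i:
  g_1((1, -2)) = 3
  g_2((1, -2)) = -3
Stationarity residual: grad f(x) + sum_i lambda_i a_i = (0, 0)
  -> stationarity OK
Primal feasibility (all g_i <= 0): FAILS
Dual feasibility (all lambda_i >= 0): OK
Complementary slackness (lambda_i * g_i(x) = 0 for all i): OK

Verdict: the first failing condition is primal_feasibility -> primal.

primal


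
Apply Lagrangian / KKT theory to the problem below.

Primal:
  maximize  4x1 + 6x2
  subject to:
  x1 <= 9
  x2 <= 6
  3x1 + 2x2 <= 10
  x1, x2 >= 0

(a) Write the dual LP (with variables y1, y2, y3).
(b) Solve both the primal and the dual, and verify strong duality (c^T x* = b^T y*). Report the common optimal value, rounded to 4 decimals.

The standard primal-dual pair for 'max c^T x s.t. A x <= b, x >= 0' is:
  Dual:  min b^T y  s.t.  A^T y >= c,  y >= 0.

So the dual LP is:
  minimize  9y1 + 6y2 + 10y3
  subject to:
    y1 + 3y3 >= 4
    y2 + 2y3 >= 6
    y1, y2, y3 >= 0

Solving the primal: x* = (0, 5).
  primal value c^T x* = 30.
Solving the dual: y* = (0, 0, 3).
  dual value b^T y* = 30.
Strong duality: c^T x* = b^T y*. Confirmed.

30


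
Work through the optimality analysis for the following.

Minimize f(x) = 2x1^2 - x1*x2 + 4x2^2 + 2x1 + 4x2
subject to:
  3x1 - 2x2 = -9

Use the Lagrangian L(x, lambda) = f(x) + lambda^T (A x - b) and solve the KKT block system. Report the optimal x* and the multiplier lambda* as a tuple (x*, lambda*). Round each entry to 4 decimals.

Form the Lagrangian:
  L(x, lambda) = (1/2) x^T Q x + c^T x + lambda^T (A x - b)
Stationarity (grad_x L = 0): Q x + c + A^T lambda = 0.
Primal feasibility: A x = b.

This gives the KKT block system:
  [ Q   A^T ] [ x     ]   [-c ]
  [ A    0  ] [ lambda ] = [ b ]

Solving the linear system:
  x*      = (-3.0263, -0.0395)
  lambda* = (3.3553)
  f(x*)   = 11.9934

x* = (-3.0263, -0.0395), lambda* = (3.3553)


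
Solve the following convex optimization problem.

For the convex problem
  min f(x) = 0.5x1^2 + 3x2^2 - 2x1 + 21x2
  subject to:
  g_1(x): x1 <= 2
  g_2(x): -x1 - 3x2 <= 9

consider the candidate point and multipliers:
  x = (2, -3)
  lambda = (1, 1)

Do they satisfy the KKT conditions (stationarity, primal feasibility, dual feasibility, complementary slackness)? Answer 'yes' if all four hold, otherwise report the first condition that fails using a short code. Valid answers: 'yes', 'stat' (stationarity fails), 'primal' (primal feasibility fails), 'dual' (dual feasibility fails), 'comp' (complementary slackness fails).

Gradient of f: grad f(x) = Q x + c = (0, 3)
Constraint values g_i(x) = a_i^T x - b_i:
  g_1((2, -3)) = 0
  g_2((2, -3)) = -2
Stationarity residual: grad f(x) + sum_i lambda_i a_i = (0, 0)
  -> stationarity OK
Primal feasibility (all g_i <= 0): OK
Dual feasibility (all lambda_i >= 0): OK
Complementary slackness (lambda_i * g_i(x) = 0 for all i): FAILS

Verdict: the first failing condition is complementary_slackness -> comp.

comp


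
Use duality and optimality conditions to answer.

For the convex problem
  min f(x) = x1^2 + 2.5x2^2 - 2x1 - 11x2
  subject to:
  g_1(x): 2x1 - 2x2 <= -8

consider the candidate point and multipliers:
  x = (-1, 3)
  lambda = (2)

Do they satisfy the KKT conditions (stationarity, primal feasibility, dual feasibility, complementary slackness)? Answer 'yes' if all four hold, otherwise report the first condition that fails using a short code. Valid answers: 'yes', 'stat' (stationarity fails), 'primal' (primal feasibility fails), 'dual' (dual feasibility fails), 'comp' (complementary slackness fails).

Gradient of f: grad f(x) = Q x + c = (-4, 4)
Constraint values g_i(x) = a_i^T x - b_i:
  g_1((-1, 3)) = 0
Stationarity residual: grad f(x) + sum_i lambda_i a_i = (0, 0)
  -> stationarity OK
Primal feasibility (all g_i <= 0): OK
Dual feasibility (all lambda_i >= 0): OK
Complementary slackness (lambda_i * g_i(x) = 0 for all i): OK

Verdict: yes, KKT holds.

yes


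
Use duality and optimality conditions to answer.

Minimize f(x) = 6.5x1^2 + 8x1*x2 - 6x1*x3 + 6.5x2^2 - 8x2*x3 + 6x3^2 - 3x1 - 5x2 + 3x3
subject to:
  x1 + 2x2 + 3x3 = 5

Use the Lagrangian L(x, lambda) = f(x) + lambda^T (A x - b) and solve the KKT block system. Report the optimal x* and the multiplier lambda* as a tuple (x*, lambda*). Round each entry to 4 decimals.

Form the Lagrangian:
  L(x, lambda) = (1/2) x^T Q x + c^T x + lambda^T (A x - b)
Stationarity (grad_x L = 0): Q x + c + A^T lambda = 0.
Primal feasibility: A x = b.

This gives the KKT block system:
  [ Q   A^T ] [ x     ]   [-c ]
  [ A    0  ] [ lambda ] = [ b ]

Solving the linear system:
  x*      = (0.0682, 1.1201, 0.8972)
  lambda* = (-1.4652)
  f(x*)   = 2.106

x* = (0.0682, 1.1201, 0.8972), lambda* = (-1.4652)


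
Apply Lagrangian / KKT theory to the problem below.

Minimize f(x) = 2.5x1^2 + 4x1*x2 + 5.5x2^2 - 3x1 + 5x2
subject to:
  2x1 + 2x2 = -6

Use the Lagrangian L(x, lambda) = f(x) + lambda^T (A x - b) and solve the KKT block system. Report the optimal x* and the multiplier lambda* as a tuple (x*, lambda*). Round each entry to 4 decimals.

Form the Lagrangian:
  L(x, lambda) = (1/2) x^T Q x + c^T x + lambda^T (A x - b)
Stationarity (grad_x L = 0): Q x + c + A^T lambda = 0.
Primal feasibility: A x = b.

This gives the KKT block system:
  [ Q   A^T ] [ x     ]   [-c ]
  [ A    0  ] [ lambda ] = [ b ]

Solving the linear system:
  x*      = (-1.625, -1.375)
  lambda* = (8.3125)
  f(x*)   = 23.9375

x* = (-1.625, -1.375), lambda* = (8.3125)


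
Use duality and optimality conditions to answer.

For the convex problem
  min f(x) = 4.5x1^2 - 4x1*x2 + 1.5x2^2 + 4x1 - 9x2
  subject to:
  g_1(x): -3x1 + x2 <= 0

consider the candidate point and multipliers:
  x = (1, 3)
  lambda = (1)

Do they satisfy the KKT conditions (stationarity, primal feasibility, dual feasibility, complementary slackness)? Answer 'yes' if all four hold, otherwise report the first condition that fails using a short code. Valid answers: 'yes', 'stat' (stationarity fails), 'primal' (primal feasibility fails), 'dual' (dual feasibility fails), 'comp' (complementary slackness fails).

Gradient of f: grad f(x) = Q x + c = (1, -4)
Constraint values g_i(x) = a_i^T x - b_i:
  g_1((1, 3)) = 0
Stationarity residual: grad f(x) + sum_i lambda_i a_i = (-2, -3)
  -> stationarity FAILS
Primal feasibility (all g_i <= 0): OK
Dual feasibility (all lambda_i >= 0): OK
Complementary slackness (lambda_i * g_i(x) = 0 for all i): OK

Verdict: the first failing condition is stationarity -> stat.

stat


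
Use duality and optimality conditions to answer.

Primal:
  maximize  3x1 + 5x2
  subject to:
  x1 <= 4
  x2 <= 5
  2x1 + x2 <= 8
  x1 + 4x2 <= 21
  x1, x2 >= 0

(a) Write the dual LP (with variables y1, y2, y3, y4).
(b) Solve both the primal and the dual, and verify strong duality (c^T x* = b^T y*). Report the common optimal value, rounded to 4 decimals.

The standard primal-dual pair for 'max c^T x s.t. A x <= b, x >= 0' is:
  Dual:  min b^T y  s.t.  A^T y >= c,  y >= 0.

So the dual LP is:
  minimize  4y1 + 5y2 + 8y3 + 21y4
  subject to:
    y1 + 2y3 + y4 >= 3
    y2 + y3 + 4y4 >= 5
    y1, y2, y3, y4 >= 0

Solving the primal: x* = (1.5714, 4.8571).
  primal value c^T x* = 29.
Solving the dual: y* = (0, 0, 1, 1).
  dual value b^T y* = 29.
Strong duality: c^T x* = b^T y*. Confirmed.

29


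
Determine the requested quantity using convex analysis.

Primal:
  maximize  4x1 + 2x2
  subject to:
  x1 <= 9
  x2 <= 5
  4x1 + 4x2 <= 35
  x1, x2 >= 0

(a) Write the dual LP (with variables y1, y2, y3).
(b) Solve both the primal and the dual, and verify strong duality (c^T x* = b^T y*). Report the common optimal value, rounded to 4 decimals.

The standard primal-dual pair for 'max c^T x s.t. A x <= b, x >= 0' is:
  Dual:  min b^T y  s.t.  A^T y >= c,  y >= 0.

So the dual LP is:
  minimize  9y1 + 5y2 + 35y3
  subject to:
    y1 + 4y3 >= 4
    y2 + 4y3 >= 2
    y1, y2, y3 >= 0

Solving the primal: x* = (8.75, 0).
  primal value c^T x* = 35.
Solving the dual: y* = (0, 0, 1).
  dual value b^T y* = 35.
Strong duality: c^T x* = b^T y*. Confirmed.

35


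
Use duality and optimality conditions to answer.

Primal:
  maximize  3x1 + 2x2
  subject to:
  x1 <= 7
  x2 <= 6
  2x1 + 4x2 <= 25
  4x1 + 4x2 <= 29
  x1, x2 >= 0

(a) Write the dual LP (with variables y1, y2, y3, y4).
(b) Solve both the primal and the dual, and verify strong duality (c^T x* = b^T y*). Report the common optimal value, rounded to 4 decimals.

The standard primal-dual pair for 'max c^T x s.t. A x <= b, x >= 0' is:
  Dual:  min b^T y  s.t.  A^T y >= c,  y >= 0.

So the dual LP is:
  minimize  7y1 + 6y2 + 25y3 + 29y4
  subject to:
    y1 + 2y3 + 4y4 >= 3
    y2 + 4y3 + 4y4 >= 2
    y1, y2, y3, y4 >= 0

Solving the primal: x* = (7, 0.25).
  primal value c^T x* = 21.5.
Solving the dual: y* = (1, 0, 0, 0.5).
  dual value b^T y* = 21.5.
Strong duality: c^T x* = b^T y*. Confirmed.

21.5


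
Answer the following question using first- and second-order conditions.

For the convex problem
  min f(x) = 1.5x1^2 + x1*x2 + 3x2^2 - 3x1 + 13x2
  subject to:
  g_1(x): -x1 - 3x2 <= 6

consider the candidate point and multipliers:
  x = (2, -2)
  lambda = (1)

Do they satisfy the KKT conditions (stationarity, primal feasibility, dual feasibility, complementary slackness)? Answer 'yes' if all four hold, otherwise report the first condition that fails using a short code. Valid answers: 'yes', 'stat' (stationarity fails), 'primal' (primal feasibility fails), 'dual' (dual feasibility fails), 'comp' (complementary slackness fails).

Gradient of f: grad f(x) = Q x + c = (1, 3)
Constraint values g_i(x) = a_i^T x - b_i:
  g_1((2, -2)) = -2
Stationarity residual: grad f(x) + sum_i lambda_i a_i = (0, 0)
  -> stationarity OK
Primal feasibility (all g_i <= 0): OK
Dual feasibility (all lambda_i >= 0): OK
Complementary slackness (lambda_i * g_i(x) = 0 for all i): FAILS

Verdict: the first failing condition is complementary_slackness -> comp.

comp


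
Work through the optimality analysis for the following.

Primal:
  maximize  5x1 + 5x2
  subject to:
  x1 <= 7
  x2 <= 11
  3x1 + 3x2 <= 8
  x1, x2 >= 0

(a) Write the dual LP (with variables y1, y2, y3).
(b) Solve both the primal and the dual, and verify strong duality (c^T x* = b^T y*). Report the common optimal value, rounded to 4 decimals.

The standard primal-dual pair for 'max c^T x s.t. A x <= b, x >= 0' is:
  Dual:  min b^T y  s.t.  A^T y >= c,  y >= 0.

So the dual LP is:
  minimize  7y1 + 11y2 + 8y3
  subject to:
    y1 + 3y3 >= 5
    y2 + 3y3 >= 5
    y1, y2, y3 >= 0

Solving the primal: x* = (2.6667, 0).
  primal value c^T x* = 13.3333.
Solving the dual: y* = (0, 0, 1.6667).
  dual value b^T y* = 13.3333.
Strong duality: c^T x* = b^T y*. Confirmed.

13.3333


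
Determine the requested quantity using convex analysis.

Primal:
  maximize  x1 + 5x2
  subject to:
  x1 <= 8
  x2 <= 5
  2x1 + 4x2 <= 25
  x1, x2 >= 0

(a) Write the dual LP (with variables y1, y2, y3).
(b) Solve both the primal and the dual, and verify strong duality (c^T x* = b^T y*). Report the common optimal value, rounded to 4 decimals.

The standard primal-dual pair for 'max c^T x s.t. A x <= b, x >= 0' is:
  Dual:  min b^T y  s.t.  A^T y >= c,  y >= 0.

So the dual LP is:
  minimize  8y1 + 5y2 + 25y3
  subject to:
    y1 + 2y3 >= 1
    y2 + 4y3 >= 5
    y1, y2, y3 >= 0

Solving the primal: x* = (2.5, 5).
  primal value c^T x* = 27.5.
Solving the dual: y* = (0, 3, 0.5).
  dual value b^T y* = 27.5.
Strong duality: c^T x* = b^T y*. Confirmed.

27.5


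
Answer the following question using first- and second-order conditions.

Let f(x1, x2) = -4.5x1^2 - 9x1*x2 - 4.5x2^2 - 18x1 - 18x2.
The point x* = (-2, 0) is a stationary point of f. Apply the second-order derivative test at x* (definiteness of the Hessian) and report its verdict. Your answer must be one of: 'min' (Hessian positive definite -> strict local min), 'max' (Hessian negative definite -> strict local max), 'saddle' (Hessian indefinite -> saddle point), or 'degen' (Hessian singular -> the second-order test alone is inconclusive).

Compute the Hessian H = grad^2 f:
  H = [[-9, -9], [-9, -9]]
Verify stationarity: grad f(x*) = H x* + g = (0, 0).
Eigenvalues of H: -18, 0.
H has a zero eigenvalue (singular; negative semidefinite but not definite), so H is neither positive definite, negative definite, nor indefinite. The second-order test alone is inconclusive -> degen.
(Indeed, f is constant along the null direction of H through x*, so x* is not a strict local extremum.)

degen


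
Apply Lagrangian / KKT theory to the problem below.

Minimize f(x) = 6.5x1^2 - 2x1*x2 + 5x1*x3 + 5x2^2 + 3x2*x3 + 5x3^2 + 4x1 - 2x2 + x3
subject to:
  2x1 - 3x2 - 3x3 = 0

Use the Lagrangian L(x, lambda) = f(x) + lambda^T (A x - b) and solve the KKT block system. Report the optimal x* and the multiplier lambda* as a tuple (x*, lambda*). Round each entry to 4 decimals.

Form the Lagrangian:
  L(x, lambda) = (1/2) x^T Q x + c^T x + lambda^T (A x - b)
Stationarity (grad_x L = 0): Q x + c + A^T lambda = 0.
Primal feasibility: A x = b.

This gives the KKT block system:
  [ Q   A^T ] [ x     ]   [-c ]
  [ A    0  ] [ lambda ] = [ b ]

Solving the linear system:
  x*      = (-0.1506, 0.0888, -0.1892)
  lambda* = (-0.4595)
  f(x*)   = -0.4846

x* = (-0.1506, 0.0888, -0.1892), lambda* = (-0.4595)


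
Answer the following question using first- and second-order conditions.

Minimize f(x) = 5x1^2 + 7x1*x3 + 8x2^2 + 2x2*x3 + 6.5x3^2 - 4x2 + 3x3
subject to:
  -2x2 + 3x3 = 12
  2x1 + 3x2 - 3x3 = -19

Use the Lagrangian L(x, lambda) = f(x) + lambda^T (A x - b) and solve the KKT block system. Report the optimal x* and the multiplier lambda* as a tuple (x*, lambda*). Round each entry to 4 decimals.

Form the Lagrangian:
  L(x, lambda) = (1/2) x^T Q x + c^T x + lambda^T (A x - b)
Stationarity (grad_x L = 0): Q x + c + A^T lambda = 0.
Primal feasibility: A x = b.

This gives the KKT block system:
  [ Q   A^T ] [ x     ]   [-c ]
  [ A    0  ] [ lambda ] = [ b ]

Solving the linear system:
  x*      = (-2.8753, -1.2494, 3.1671)
  lambda* = (-3.8903, 3.2918)
  f(x*)   = 61.8628

x* = (-2.8753, -1.2494, 3.1671), lambda* = (-3.8903, 3.2918)


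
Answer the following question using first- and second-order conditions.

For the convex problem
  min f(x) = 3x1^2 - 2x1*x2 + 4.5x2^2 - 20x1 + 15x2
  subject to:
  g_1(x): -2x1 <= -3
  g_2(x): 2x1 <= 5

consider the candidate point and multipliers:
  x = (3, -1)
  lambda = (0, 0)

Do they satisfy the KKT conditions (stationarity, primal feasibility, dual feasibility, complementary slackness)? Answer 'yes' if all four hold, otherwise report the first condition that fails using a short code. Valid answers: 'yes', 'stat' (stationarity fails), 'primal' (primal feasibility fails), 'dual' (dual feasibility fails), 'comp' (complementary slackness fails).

Gradient of f: grad f(x) = Q x + c = (0, 0)
Constraint values g_i(x) = a_i^T x - b_i:
  g_1((3, -1)) = -3
  g_2((3, -1)) = 1
Stationarity residual: grad f(x) + sum_i lambda_i a_i = (0, 0)
  -> stationarity OK
Primal feasibility (all g_i <= 0): FAILS
Dual feasibility (all lambda_i >= 0): OK
Complementary slackness (lambda_i * g_i(x) = 0 for all i): OK

Verdict: the first failing condition is primal_feasibility -> primal.

primal


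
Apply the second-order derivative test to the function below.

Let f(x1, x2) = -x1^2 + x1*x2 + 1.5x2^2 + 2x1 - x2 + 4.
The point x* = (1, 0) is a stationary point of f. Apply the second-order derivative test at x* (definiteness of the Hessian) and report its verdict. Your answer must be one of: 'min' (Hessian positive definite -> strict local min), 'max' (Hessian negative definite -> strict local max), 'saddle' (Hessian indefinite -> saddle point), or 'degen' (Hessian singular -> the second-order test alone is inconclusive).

Compute the Hessian H = grad^2 f:
  H = [[-2, 1], [1, 3]]
Verify stationarity: grad f(x*) = H x* + g = (0, 0).
Eigenvalues of H: -2.1926, 3.1926.
Eigenvalues have mixed signs, so H is indefinite -> x* is a saddle point.

saddle


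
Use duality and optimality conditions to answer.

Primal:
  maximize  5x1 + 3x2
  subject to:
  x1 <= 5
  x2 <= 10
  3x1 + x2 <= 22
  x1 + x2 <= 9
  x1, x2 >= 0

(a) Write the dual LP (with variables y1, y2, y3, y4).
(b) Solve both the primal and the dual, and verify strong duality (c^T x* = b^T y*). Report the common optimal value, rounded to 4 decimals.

The standard primal-dual pair for 'max c^T x s.t. A x <= b, x >= 0' is:
  Dual:  min b^T y  s.t.  A^T y >= c,  y >= 0.

So the dual LP is:
  minimize  5y1 + 10y2 + 22y3 + 9y4
  subject to:
    y1 + 3y3 + y4 >= 5
    y2 + y3 + y4 >= 3
    y1, y2, y3, y4 >= 0

Solving the primal: x* = (5, 4).
  primal value c^T x* = 37.
Solving the dual: y* = (2, 0, 0, 3).
  dual value b^T y* = 37.
Strong duality: c^T x* = b^T y*. Confirmed.

37


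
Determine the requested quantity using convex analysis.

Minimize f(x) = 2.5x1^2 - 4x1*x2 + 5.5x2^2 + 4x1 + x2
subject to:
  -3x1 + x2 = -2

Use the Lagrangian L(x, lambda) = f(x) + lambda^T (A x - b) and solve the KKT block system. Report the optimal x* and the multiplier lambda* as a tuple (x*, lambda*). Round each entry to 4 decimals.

Form the Lagrangian:
  L(x, lambda) = (1/2) x^T Q x + c^T x + lambda^T (A x - b)
Stationarity (grad_x L = 0): Q x + c + A^T lambda = 0.
Primal feasibility: A x = b.

This gives the KKT block system:
  [ Q   A^T ] [ x     ]   [-c ]
  [ A    0  ] [ lambda ] = [ b ]

Solving the linear system:
  x*      = (0.6375, -0.0875)
  lambda* = (2.5125)
  f(x*)   = 3.7437

x* = (0.6375, -0.0875), lambda* = (2.5125)


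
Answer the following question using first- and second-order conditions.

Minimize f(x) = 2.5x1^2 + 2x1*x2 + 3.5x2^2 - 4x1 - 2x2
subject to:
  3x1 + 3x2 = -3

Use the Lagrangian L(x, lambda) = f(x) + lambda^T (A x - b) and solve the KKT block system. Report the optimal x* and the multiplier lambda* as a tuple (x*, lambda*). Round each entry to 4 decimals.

Form the Lagrangian:
  L(x, lambda) = (1/2) x^T Q x + c^T x + lambda^T (A x - b)
Stationarity (grad_x L = 0): Q x + c + A^T lambda = 0.
Primal feasibility: A x = b.

This gives the KKT block system:
  [ Q   A^T ] [ x     ]   [-c ]
  [ A    0  ] [ lambda ] = [ b ]

Solving the linear system:
  x*      = (-0.375, -0.625)
  lambda* = (2.375)
  f(x*)   = 4.9375

x* = (-0.375, -0.625), lambda* = (2.375)


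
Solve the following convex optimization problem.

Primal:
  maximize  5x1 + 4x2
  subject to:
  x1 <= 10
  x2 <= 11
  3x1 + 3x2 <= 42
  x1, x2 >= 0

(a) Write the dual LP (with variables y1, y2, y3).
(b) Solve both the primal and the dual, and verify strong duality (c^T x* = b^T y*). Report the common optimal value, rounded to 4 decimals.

The standard primal-dual pair for 'max c^T x s.t. A x <= b, x >= 0' is:
  Dual:  min b^T y  s.t.  A^T y >= c,  y >= 0.

So the dual LP is:
  minimize  10y1 + 11y2 + 42y3
  subject to:
    y1 + 3y3 >= 5
    y2 + 3y3 >= 4
    y1, y2, y3 >= 0

Solving the primal: x* = (10, 4).
  primal value c^T x* = 66.
Solving the dual: y* = (1, 0, 1.3333).
  dual value b^T y* = 66.
Strong duality: c^T x* = b^T y*. Confirmed.

66


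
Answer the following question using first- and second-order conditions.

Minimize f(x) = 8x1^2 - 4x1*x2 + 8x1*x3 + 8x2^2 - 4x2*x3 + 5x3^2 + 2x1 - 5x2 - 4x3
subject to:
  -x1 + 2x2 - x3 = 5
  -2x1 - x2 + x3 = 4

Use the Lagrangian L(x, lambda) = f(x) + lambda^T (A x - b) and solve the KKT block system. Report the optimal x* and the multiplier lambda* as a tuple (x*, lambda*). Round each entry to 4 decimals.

Form the Lagrangian:
  L(x, lambda) = (1/2) x^T Q x + c^T x + lambda^T (A x - b)
Stationarity (grad_x L = 0): Q x + c + A^T lambda = 0.
Primal feasibility: A x = b.

This gives the KKT block system:
  [ Q   A^T ] [ x     ]   [-c ]
  [ A    0  ] [ lambda ] = [ b ]

Solving the linear system:
  x*      = (-2.2572, 2.2283, 1.7139)
  lambda* = (-18.9942, -5.1618)
  f(x*)   = 46.5535

x* = (-2.2572, 2.2283, 1.7139), lambda* = (-18.9942, -5.1618)


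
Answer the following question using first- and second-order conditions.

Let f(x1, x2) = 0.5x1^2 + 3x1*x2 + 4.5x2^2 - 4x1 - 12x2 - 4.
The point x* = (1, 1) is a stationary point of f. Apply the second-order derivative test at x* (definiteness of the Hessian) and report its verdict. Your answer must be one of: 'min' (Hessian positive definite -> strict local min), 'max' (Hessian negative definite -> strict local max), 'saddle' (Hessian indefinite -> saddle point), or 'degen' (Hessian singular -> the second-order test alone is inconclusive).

Compute the Hessian H = grad^2 f:
  H = [[1, 3], [3, 9]]
Verify stationarity: grad f(x*) = H x* + g = (0, 0).
Eigenvalues of H: 0, 10.
H has a zero eigenvalue (singular; positive semidefinite but not definite), so H is neither positive definite, negative definite, nor indefinite. The second-order test alone is inconclusive -> degen.
(Indeed, f is constant along the null direction of H through x*, so x* is not a strict local extremum.)

degen


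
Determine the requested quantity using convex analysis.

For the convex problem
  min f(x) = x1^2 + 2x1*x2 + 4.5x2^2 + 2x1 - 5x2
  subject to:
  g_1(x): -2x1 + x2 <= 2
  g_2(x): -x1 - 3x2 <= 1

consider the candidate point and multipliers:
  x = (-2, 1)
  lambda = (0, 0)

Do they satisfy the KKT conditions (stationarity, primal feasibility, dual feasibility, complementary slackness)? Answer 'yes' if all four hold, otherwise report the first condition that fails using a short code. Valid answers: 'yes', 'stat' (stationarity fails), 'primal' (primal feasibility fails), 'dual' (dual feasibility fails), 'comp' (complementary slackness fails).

Gradient of f: grad f(x) = Q x + c = (0, 0)
Constraint values g_i(x) = a_i^T x - b_i:
  g_1((-2, 1)) = 3
  g_2((-2, 1)) = -2
Stationarity residual: grad f(x) + sum_i lambda_i a_i = (0, 0)
  -> stationarity OK
Primal feasibility (all g_i <= 0): FAILS
Dual feasibility (all lambda_i >= 0): OK
Complementary slackness (lambda_i * g_i(x) = 0 for all i): OK

Verdict: the first failing condition is primal_feasibility -> primal.

primal


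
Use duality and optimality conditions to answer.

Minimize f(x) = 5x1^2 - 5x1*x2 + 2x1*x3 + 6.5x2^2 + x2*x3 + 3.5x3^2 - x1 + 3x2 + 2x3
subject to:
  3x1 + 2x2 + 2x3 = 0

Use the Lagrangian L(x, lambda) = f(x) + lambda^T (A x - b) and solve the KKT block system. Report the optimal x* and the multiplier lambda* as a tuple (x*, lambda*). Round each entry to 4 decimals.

Form the Lagrangian:
  L(x, lambda) = (1/2) x^T Q x + c^T x + lambda^T (A x - b)
Stationarity (grad_x L = 0): Q x + c + A^T lambda = 0.
Primal feasibility: A x = b.

This gives the KKT block system:
  [ Q   A^T ] [ x     ]   [-c ]
  [ A    0  ] [ lambda ] = [ b ]

Solving the linear system:
  x*      = (0.2105, -0.0789, -0.2368)
  lambda* = (-0.3421)
  f(x*)   = -0.4605

x* = (0.2105, -0.0789, -0.2368), lambda* = (-0.3421)


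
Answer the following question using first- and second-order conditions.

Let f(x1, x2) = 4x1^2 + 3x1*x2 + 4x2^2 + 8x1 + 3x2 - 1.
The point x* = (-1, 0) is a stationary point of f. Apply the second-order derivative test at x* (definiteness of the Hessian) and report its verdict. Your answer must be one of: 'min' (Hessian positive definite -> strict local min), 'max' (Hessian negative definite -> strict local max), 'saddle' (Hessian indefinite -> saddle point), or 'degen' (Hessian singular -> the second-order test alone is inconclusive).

Compute the Hessian H = grad^2 f:
  H = [[8, 3], [3, 8]]
Verify stationarity: grad f(x*) = H x* + g = (0, 0).
Eigenvalues of H: 5, 11.
Both eigenvalues > 0, so H is positive definite -> x* is a strict local min.

min
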